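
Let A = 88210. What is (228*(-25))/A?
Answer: -570/8821 ≈ -0.064618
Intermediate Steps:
(228*(-25))/A = (228*(-25))/88210 = -5700*1/88210 = -570/8821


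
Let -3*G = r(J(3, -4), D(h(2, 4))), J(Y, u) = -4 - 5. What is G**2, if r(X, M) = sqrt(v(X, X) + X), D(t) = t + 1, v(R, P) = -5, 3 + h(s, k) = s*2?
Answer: -14/9 ≈ -1.5556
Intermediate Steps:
h(s, k) = -3 + 2*s (h(s, k) = -3 + s*2 = -3 + 2*s)
J(Y, u) = -9
D(t) = 1 + t
r(X, M) = sqrt(-5 + X)
G = -I*sqrt(14)/3 (G = -sqrt(-5 - 9)/3 = -I*sqrt(14)/3 ≈ -1.2472*I)
G**2 = (-I*sqrt(14)/3)**2 = -14/9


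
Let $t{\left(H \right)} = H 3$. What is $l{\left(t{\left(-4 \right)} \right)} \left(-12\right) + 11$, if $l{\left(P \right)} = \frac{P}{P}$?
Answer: $-1$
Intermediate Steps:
$t{\left(H \right)} = 3 H$
$l{\left(P \right)} = 1$
$l{\left(t{\left(-4 \right)} \right)} \left(-12\right) + 11 = 1 \left(-12\right) + 11 = -12 + 11 = -1$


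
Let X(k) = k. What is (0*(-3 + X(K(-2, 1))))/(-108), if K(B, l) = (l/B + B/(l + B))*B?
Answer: 0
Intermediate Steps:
K(B, l) = B*(B/(B + l) + l/B) (K(B, l) = (l/B + B/(B + l))*B = (B/(B + l) + l/B)*B = B*(B/(B + l) + l/B))
(0*(-3 + X(K(-2, 1))))/(-108) = (0*(-3 + ((-2)**2 + 1**2 - 2*1)/(-2 + 1)))/(-108) = (0*(-3 + (4 + 1 - 2)/(-1)))*(-1/108) = (0*(-3 - 1*3))*(-1/108) = (0*(-3 - 3))*(-1/108) = (0*(-6))*(-1/108) = 0*(-1/108) = 0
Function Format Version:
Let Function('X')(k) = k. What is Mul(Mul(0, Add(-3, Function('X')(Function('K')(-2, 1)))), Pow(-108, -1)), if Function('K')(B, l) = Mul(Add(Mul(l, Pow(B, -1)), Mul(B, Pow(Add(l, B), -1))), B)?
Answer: 0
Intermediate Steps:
Function('K')(B, l) = Mul(B, Add(Mul(B, Pow(Add(B, l), -1)), Mul(l, Pow(B, -1)))) (Function('K')(B, l) = Mul(Add(Mul(l, Pow(B, -1)), Mul(B, Pow(Add(B, l), -1))), B) = Mul(Add(Mul(B, Pow(Add(B, l), -1)), Mul(l, Pow(B, -1))), B) = Mul(B, Add(Mul(B, Pow(Add(B, l), -1)), Mul(l, Pow(B, -1)))))
Mul(Mul(0, Add(-3, Function('X')(Function('K')(-2, 1)))), Pow(-108, -1)) = Mul(Mul(0, Add(-3, Mul(Pow(Add(-2, 1), -1), Add(Pow(-2, 2), Pow(1, 2), Mul(-2, 1))))), Pow(-108, -1)) = Mul(Mul(0, Add(-3, Mul(Pow(-1, -1), Add(4, 1, -2)))), Rational(-1, 108)) = Mul(Mul(0, Add(-3, Mul(-1, 3))), Rational(-1, 108)) = Mul(Mul(0, Add(-3, -3)), Rational(-1, 108)) = Mul(Mul(0, -6), Rational(-1, 108)) = Mul(0, Rational(-1, 108)) = 0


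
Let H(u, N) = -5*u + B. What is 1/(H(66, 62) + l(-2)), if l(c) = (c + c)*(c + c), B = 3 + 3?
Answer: -1/308 ≈ -0.0032468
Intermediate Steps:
B = 6
H(u, N) = 6 - 5*u (H(u, N) = -5*u + 6 = 6 - 5*u)
l(c) = 4*c² (l(c) = (2*c)*(2*c) = 4*c²)
1/(H(66, 62) + l(-2)) = 1/((6 - 5*66) + 4*(-2)²) = 1/((6 - 330) + 4*4) = 1/(-324 + 16) = 1/(-308) = -1/308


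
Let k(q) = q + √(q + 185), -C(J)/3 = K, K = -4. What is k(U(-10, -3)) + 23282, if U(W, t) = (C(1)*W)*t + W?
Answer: 23632 + √535 ≈ 23655.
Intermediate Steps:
C(J) = 12 (C(J) = -3*(-4) = 12)
U(W, t) = W + 12*W*t (U(W, t) = (12*W)*t + W = 12*W*t + W = W + 12*W*t)
k(q) = q + √(185 + q)
k(U(-10, -3)) + 23282 = (-10*(1 + 12*(-3)) + √(185 - 10*(1 + 12*(-3)))) + 23282 = (-10*(1 - 36) + √(185 - 10*(1 - 36))) + 23282 = (-10*(-35) + √(185 - 10*(-35))) + 23282 = (350 + √(185 + 350)) + 23282 = (350 + √535) + 23282 = 23632 + √535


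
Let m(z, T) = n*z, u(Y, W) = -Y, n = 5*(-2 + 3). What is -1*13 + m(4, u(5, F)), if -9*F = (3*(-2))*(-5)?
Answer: 7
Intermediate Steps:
n = 5 (n = 5*1 = 5)
F = -10/3 (F = -3*(-2)*(-5)/9 = -(-2)*(-5)/3 = -⅑*30 = -10/3 ≈ -3.3333)
m(z, T) = 5*z
-1*13 + m(4, u(5, F)) = -1*13 + 5*4 = -13 + 20 = 7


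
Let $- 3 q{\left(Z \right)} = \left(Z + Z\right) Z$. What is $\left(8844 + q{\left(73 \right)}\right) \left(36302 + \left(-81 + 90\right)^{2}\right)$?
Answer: $\frac{577543742}{3} \approx 1.9251 \cdot 10^{8}$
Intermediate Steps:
$q{\left(Z \right)} = - \frac{2 Z^{2}}{3}$ ($q{\left(Z \right)} = - \frac{\left(Z + Z\right) Z}{3} = - \frac{2 Z Z}{3} = - \frac{2 Z^{2}}{3}$)
$\left(8844 + q{\left(73 \right)}\right) \left(36302 + \left(-81 + 90\right)^{2}\right) = \left(8844 - \frac{2 \cdot 73^{2}}{3}\right) \left(36302 + \left(-81 + 90\right)^{2}\right) = \left(8844 - \frac{10658}{3}\right) \left(36302 + 9^{2}\right) = \left(8844 - \frac{10658}{3}\right) \left(36302 + 81\right) = \frac{15874}{3} \cdot 36383 = \frac{577543742}{3}$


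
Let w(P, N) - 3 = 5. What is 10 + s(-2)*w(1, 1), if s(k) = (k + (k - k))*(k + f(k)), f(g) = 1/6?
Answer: 118/3 ≈ 39.333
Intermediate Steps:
f(g) = ⅙
w(P, N) = 8 (w(P, N) = 3 + 5 = 8)
s(k) = k*(⅙ + k) (s(k) = (k + (k - k))*(k + ⅙) = (k + 0)*(⅙ + k) = k*(⅙ + k))
10 + s(-2)*w(1, 1) = 10 - 2*(⅙ - 2)*8 = 10 - 2*(-11/6)*8 = 10 + (11/3)*8 = 10 + 88/3 = 118/3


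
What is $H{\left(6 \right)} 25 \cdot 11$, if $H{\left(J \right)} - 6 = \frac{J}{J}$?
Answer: $1925$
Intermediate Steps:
$H{\left(J \right)} = 7$ ($H{\left(J \right)} = 6 + \frac{J}{J} = 6 + 1 = 7$)
$H{\left(6 \right)} 25 \cdot 11 = 7 \cdot 25 \cdot 11 = 175 \cdot 11 = 1925$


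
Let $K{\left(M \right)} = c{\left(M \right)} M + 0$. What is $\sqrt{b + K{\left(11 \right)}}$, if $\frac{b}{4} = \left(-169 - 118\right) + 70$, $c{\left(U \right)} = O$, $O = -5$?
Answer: $i \sqrt{923} \approx 30.381 i$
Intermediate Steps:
$c{\left(U \right)} = -5$
$b = -868$ ($b = 4 \left(\left(-169 - 118\right) + 70\right) = 4 \left(-287 + 70\right) = 4 \left(-217\right) = -868$)
$K{\left(M \right)} = - 5 M$ ($K{\left(M \right)} = - 5 M + 0 = - 5 M$)
$\sqrt{b + K{\left(11 \right)}} = \sqrt{-868 - 55} = \sqrt{-923} = i \sqrt{923}$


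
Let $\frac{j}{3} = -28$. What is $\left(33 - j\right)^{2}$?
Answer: $13689$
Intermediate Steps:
$j = -84$ ($j = 3 \left(-28\right) = -84$)
$\left(33 - j\right)^{2} = \left(33 - -84\right)^{2} = \left(33 + 84\right)^{2} = 117^{2} = 13689$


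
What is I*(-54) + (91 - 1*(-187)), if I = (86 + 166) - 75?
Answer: -9280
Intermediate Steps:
I = 177 (I = 252 - 75 = 177)
I*(-54) + (91 - 1*(-187)) = 177*(-54) + (91 - 1*(-187)) = -9558 + (91 + 187) = -9558 + 278 = -9280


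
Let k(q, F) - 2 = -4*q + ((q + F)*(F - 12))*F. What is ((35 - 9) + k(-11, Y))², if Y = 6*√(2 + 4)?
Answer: 50129280 - 20445696*√6 ≈ 47757.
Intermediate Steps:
Y = 6*√6 ≈ 14.697
k(q, F) = 2 - 4*q + F*(-12 + F)*(F + q) (k(q, F) = 2 + (-4*q + ((q + F)*(F - 12))*F) = 2 + (-4*q + ((F + q)*(-12 + F))*F) = 2 + (-4*q + ((-12 + F)*(F + q))*F) = 2 + (-4*q + F*(-12 + F)*(F + q)) = 2 - 4*q + F*(-12 + F)*(F + q))
((35 - 9) + k(-11, Y))² = ((35 - 9) + (2 + (6*√6)³ - 12*(6*√6)² - 4*(-11) - 11*(6*√6)² - 12*6*√6*(-11)))² = (26 + (2 + 1296*√6 - 12*216 + 44 - 11*216 + 792*√6))² = (26 + (2 + 1296*√6 - 2592 + 44 - 2376 + 792*√6))² = (26 + (-4922 + 2088*√6))² = (-4896 + 2088*√6)²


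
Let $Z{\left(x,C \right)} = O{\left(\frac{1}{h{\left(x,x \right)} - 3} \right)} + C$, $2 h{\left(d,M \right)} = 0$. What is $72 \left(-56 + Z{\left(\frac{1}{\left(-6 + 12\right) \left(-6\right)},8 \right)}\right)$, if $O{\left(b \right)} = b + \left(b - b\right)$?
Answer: $-3480$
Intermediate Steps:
$h{\left(d,M \right)} = 0$ ($h{\left(d,M \right)} = \frac{1}{2} \cdot 0 = 0$)
$O{\left(b \right)} = b$ ($O{\left(b \right)} = b + 0 = b$)
$Z{\left(x,C \right)} = - \frac{1}{3} + C$ ($Z{\left(x,C \right)} = \frac{1}{0 - 3} + C = \frac{1}{-3} + C = - \frac{1}{3} + C$)
$72 \left(-56 + Z{\left(\frac{1}{\left(-6 + 12\right) \left(-6\right)},8 \right)}\right) = 72 \left(-56 + \left(- \frac{1}{3} + 8\right)\right) = 72 \left(-56 + \frac{23}{3}\right) = 72 \left(- \frac{145}{3}\right) = -3480$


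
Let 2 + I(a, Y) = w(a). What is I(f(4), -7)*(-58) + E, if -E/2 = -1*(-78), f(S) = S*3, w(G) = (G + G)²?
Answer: -33448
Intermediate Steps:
w(G) = 4*G² (w(G) = (2*G)² = 4*G²)
f(S) = 3*S
I(a, Y) = -2 + 4*a²
E = -156 (E = -(-2)*(-78) = -2*78 = -156)
I(f(4), -7)*(-58) + E = (-2 + 4*(3*4)²)*(-58) - 156 = (-2 + 4*12²)*(-58) - 156 = (-2 + 4*144)*(-58) - 156 = (-2 + 576)*(-58) - 156 = 574*(-58) - 156 = -33292 - 156 = -33448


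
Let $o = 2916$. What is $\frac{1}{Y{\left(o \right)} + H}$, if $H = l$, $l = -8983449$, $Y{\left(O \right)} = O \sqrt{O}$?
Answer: $- \frac{1}{8825985} \approx -1.133 \cdot 10^{-7}$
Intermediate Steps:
$Y{\left(O \right)} = O^{\frac{3}{2}}$
$H = -8983449$
$\frac{1}{Y{\left(o \right)} + H} = \frac{1}{2916^{\frac{3}{2}} - 8983449} = \frac{1}{157464 - 8983449} = \frac{1}{-8825985} = - \frac{1}{8825985}$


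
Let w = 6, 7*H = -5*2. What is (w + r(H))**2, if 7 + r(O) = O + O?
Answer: 729/49 ≈ 14.878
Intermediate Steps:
H = -10/7 (H = (-5*2)/7 = (1/7)*(-10) = -10/7 ≈ -1.4286)
r(O) = -7 + 2*O (r(O) = -7 + (O + O) = -7 + 2*O)
(w + r(H))**2 = (6 + (-7 + 2*(-10/7)))**2 = (6 + (-7 - 20/7))**2 = (6 - 69/7)**2 = (-27/7)**2 = 729/49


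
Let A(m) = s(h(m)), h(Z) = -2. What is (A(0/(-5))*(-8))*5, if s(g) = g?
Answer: 80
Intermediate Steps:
A(m) = -2
(A(0/(-5))*(-8))*5 = -2*(-8)*5 = 16*5 = 80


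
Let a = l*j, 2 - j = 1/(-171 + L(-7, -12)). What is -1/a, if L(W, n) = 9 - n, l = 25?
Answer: -6/301 ≈ -0.019934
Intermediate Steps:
j = 301/150 (j = 2 - 1/(-171 + (9 - 1*(-12))) = 2 - 1/(-171 + (9 + 12)) = 2 - 1/(-171 + 21) = 2 - 1/(-150) = 2 - 1*(-1/150) = 2 + 1/150 = 301/150 ≈ 2.0067)
a = 301/6 (a = 25*(301/150) = 301/6 ≈ 50.167)
-1/a = -1/301/6 = -1*6/301 = -6/301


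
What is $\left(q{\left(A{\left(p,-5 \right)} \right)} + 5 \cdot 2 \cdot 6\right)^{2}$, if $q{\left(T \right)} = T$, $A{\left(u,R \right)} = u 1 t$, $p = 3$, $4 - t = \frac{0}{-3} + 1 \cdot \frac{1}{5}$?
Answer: $\frac{127449}{25} \approx 5098.0$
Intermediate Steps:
$t = \frac{19}{5}$ ($t = 4 - \left(\frac{0}{-3} + 1 \cdot \frac{1}{5}\right) = 4 - \left(0 \left(- \frac{1}{3}\right) + 1 \cdot \frac{1}{5}\right) = 4 - \left(0 + \frac{1}{5}\right) = 4 - \frac{1}{5} = \frac{19}{5} \approx 3.8$)
$A{\left(u,R \right)} = \frac{19 u}{5}$ ($A{\left(u,R \right)} = u 1 \cdot \frac{19}{5} = u \frac{19}{5} = \frac{19 u}{5}$)
$\left(q{\left(A{\left(p,-5 \right)} \right)} + 5 \cdot 2 \cdot 6\right)^{2} = \left(\frac{19}{5} \cdot 3 + 5 \cdot 2 \cdot 6\right)^{2} = \left(\frac{57}{5} + 10 \cdot 6\right)^{2} = \left(\frac{57}{5} + 60\right)^{2} = \left(\frac{357}{5}\right)^{2} = \frac{127449}{25}$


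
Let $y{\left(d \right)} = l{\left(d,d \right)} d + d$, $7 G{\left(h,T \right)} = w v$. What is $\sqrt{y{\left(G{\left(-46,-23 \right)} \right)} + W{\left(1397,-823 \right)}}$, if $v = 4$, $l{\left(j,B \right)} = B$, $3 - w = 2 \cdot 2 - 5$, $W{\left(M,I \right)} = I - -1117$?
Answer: $\frac{\sqrt{14774}}{7} \approx 17.364$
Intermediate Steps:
$W{\left(M,I \right)} = 1117 + I$ ($W{\left(M,I \right)} = I + 1117 = 1117 + I$)
$w = 4$ ($w = 3 - \left(2 \cdot 2 - 5\right) = 3 - \left(4 - 5\right) = 3 - -1 = 3 + 1 = 4$)
$G{\left(h,T \right)} = \frac{16}{7}$ ($G{\left(h,T \right)} = \frac{4 \cdot 4}{7} = \frac{1}{7} \cdot 16 = \frac{16}{7}$)
$y{\left(d \right)} = d + d^{2}$ ($y{\left(d \right)} = d d + d = d^{2} + d = d + d^{2}$)
$\sqrt{y{\left(G{\left(-46,-23 \right)} \right)} + W{\left(1397,-823 \right)}} = \sqrt{\frac{16 \left(1 + \frac{16}{7}\right)}{7} + \left(1117 - 823\right)} = \sqrt{\frac{16}{7} \cdot \frac{23}{7} + 294} = \sqrt{\frac{368}{49} + 294} = \sqrt{\frac{14774}{49}} = \frac{\sqrt{14774}}{7}$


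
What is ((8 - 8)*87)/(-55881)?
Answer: 0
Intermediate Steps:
((8 - 8)*87)/(-55881) = (0*87)*(-1/55881) = 0*(-1/55881) = 0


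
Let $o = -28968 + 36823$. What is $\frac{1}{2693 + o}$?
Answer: $\frac{1}{10548} \approx 9.4805 \cdot 10^{-5}$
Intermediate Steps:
$o = 7855$
$\frac{1}{2693 + o} = \frac{1}{2693 + 7855} = \frac{1}{10548}$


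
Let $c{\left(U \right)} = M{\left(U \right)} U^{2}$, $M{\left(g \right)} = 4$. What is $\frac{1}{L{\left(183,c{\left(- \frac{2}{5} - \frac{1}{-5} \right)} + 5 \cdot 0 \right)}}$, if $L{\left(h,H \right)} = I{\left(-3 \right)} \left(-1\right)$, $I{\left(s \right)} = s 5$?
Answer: $\frac{1}{15} \approx 0.066667$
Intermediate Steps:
$I{\left(s \right)} = 5 s$
$c{\left(U \right)} = 4 U^{2}$
$L{\left(h,H \right)} = 15$ ($L{\left(h,H \right)} = 5 \left(-3\right) \left(-1\right) = \left(-15\right) \left(-1\right) = 15$)
$\frac{1}{L{\left(183,c{\left(- \frac{2}{5} - \frac{1}{-5} \right)} + 5 \cdot 0 \right)}} = \frac{1}{15}$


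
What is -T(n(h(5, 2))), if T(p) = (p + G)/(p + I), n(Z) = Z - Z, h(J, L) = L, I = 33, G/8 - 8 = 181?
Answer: -504/11 ≈ -45.818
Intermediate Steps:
G = 1512 (G = 64 + 8*181 = 64 + 1448 = 1512)
n(Z) = 0
T(p) = (1512 + p)/(33 + p) (T(p) = (p + 1512)/(p + 33) = (1512 + p)/(33 + p))
-T(n(h(5, 2))) = -(1512 + 0)/(33 + 0) = -1512/33 = -1*504/11 = -504/11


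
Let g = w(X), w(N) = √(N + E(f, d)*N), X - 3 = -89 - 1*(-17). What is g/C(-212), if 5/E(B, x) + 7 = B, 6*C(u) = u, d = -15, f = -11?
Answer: -I*√1794/212 ≈ -0.19979*I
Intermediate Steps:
C(u) = u/6
E(B, x) = 5/(-7 + B)
X = -69 (X = 3 + (-89 - 1*(-17)) = 3 + (-89 + 17) = 3 - 72 = -69)
w(N) = √26*√N/6 (w(N) = √(N + (5/(-7 - 11))*N) = √(N + (5/(-18))*N) = √(N + (5*(-1/18))*N) = √(N - 5*N/18) = √(13*N/18) = √26*√N/6)
g = I*√1794/6 (g = √26*√(-69)/6 = √26*(I*√69)/6 = I*√1794/6 ≈ 7.0593*I)
g/C(-212) = (I*√1794/6)/(((⅙)*(-212))) = (I*√1794/6)/(-106/3) = (I*√1794/6)*(-3/106) = -I*√1794/212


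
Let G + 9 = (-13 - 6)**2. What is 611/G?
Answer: 611/352 ≈ 1.7358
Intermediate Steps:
G = 352 (G = -9 + (-13 - 6)**2 = -9 + (-19)**2 = -9 + 361 = 352)
611/G = 611/352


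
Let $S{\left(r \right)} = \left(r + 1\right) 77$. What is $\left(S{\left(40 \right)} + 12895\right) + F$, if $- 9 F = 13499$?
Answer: $\frac{130969}{9} \approx 14552.0$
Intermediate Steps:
$F = - \frac{13499}{9}$ ($F = \left(- \frac{1}{9}\right) 13499 = - \frac{13499}{9} \approx -1499.9$)
$S{\left(r \right)} = 77 + 77 r$ ($S{\left(r \right)} = \left(1 + r\right) 77 = 77 + 77 r$)
$\left(S{\left(40 \right)} + 12895\right) + F = \left(\left(77 + 77 \cdot 40\right) + 12895\right) - \frac{13499}{9} = \left(\left(77 + 3080\right) + 12895\right) - \frac{13499}{9} = \left(3157 + 12895\right) - \frac{13499}{9} = 16052 - \frac{13499}{9} = \frac{130969}{9}$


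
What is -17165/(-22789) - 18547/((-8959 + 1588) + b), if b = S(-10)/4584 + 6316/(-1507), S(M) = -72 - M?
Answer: 145936805214869/44656415141689 ≈ 3.2680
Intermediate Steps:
b = -14522989/3454044 (b = (-72 - 1*(-10))/4584 + 6316/(-1507) = (-72 + 10)*(1/4584) + 6316*(-1/1507) = -62*1/4584 - 6316/1507 = -31/2292 - 6316/1507 = -14522989/3454044 ≈ -4.2046)
-17165/(-22789) - 18547/((-8959 + 1588) + b) = -17165/(-22789) - 18547/((-8959 + 1588) - 14522989/3454044) = -17165*(-1/22789) - 18547/(-7371 - 14522989/3454044) = 17165/22789 - 18547/(-25474281313/3454044) = 17165/22789 - 18547*(-3454044/25474281313) = 17165/22789 + 64062154068/25474281313 = 145936805214869/44656415141689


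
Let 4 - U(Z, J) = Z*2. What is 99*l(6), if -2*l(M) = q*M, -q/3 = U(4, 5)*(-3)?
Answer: 10692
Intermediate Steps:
U(Z, J) = 4 - 2*Z (U(Z, J) = 4 - Z*2 = 4 - 2*Z)
q = -36 (q = -3*(4 - 2*4)*(-3) = -3*(4 - 8)*(-3) = -(-12)*(-3) = -3*12 = -36)
l(M) = 18*M (l(M) = -(-18)*M = 18*M)
99*l(6) = 99*(18*6) = 99*108 = 10692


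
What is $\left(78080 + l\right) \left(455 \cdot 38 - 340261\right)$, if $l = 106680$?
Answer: $-59672121960$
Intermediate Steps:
$\left(78080 + l\right) \left(455 \cdot 38 - 340261\right) = \left(78080 + 106680\right) \left(455 \cdot 38 - 340261\right) = 184760 \left(17290 - 340261\right) = 184760 \left(-322971\right) = -59672121960$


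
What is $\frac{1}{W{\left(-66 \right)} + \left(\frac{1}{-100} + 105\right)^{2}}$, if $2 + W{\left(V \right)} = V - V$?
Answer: $\frac{10000}{110209001} \approx 9.0737 \cdot 10^{-5}$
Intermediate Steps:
$W{\left(V \right)} = -2$ ($W{\left(V \right)} = -2 + \left(V - V\right) = -2 + 0 = -2$)
$\frac{1}{W{\left(-66 \right)} + \left(\frac{1}{-100} + 105\right)^{2}} = \frac{1}{-2 + \left(\frac{1}{-100} + 105\right)^{2}} = \frac{1}{-2 + \left(- \frac{1}{100} + 105\right)^{2}} = \frac{1}{-2 + \left(\frac{10499}{100}\right)^{2}} = \frac{1}{-2 + \frac{110229001}{10000}} = \frac{1}{\frac{110209001}{10000}} = \frac{10000}{110209001}$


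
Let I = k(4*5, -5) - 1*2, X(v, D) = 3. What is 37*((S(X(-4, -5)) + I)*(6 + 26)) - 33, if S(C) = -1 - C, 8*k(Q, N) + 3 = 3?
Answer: -7137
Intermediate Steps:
k(Q, N) = 0 (k(Q, N) = -3/8 + (1/8)*3 = -3/8 + 3/8 = 0)
I = -2 (I = 0 - 1*2 = 0 - 2 = -2)
37*((S(X(-4, -5)) + I)*(6 + 26)) - 33 = 37*(((-1 - 1*3) - 2)*(6 + 26)) - 33 = 37*(((-1 - 3) - 2)*32) - 33 = 37*((-4 - 2)*32) - 33 = 37*(-6*32) - 33 = 37*(-192) - 33 = -7104 - 33 = -7137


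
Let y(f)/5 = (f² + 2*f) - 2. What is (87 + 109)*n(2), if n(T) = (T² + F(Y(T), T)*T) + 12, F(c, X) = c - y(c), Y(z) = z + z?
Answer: -38416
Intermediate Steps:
y(f) = -10 + 5*f² + 10*f (y(f) = 5*((f² + 2*f) - 2) = 5*(-2 + f² + 2*f) = -10 + 5*f² + 10*f)
Y(z) = 2*z
F(c, X) = 10 - 9*c - 5*c² (F(c, X) = c - (-10 + 5*c² + 10*c) = c + (10 - 10*c - 5*c²) = 10 - 9*c - 5*c²)
n(T) = 12 + T² + T*(10 - 20*T² - 18*T) (n(T) = (T² + (10 - 18*T - 5*4*T²)*T) + 12 = (T² + (10 - 18*T - 20*T²)*T) + 12 = (T² + (10 - 20*T² - 18*T)*T) + 12 = (T² + T*(10 - 20*T² - 18*T)) + 12 = 12 + T² + T*(10 - 20*T² - 18*T))
(87 + 109)*n(2) = (87 + 109)*(12 - 20*2³ - 17*2² + 10*2) = 196*(12 - 20*8 - 17*4 + 20) = 196*(12 - 160 - 68 + 20) = 196*(-196) = -38416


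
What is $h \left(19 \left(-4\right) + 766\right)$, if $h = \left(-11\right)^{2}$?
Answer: $83490$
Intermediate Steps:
$h = 121$
$h \left(19 \left(-4\right) + 766\right) = 121 \left(19 \left(-4\right) + 766\right) = 121 \left(-76 + 766\right) = 121 \cdot 690 = 83490$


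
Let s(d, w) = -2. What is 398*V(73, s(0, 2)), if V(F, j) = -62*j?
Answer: 49352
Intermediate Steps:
398*V(73, s(0, 2)) = 398*(-62*(-2)) = 398*124 = 49352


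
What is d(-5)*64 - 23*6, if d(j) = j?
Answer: -458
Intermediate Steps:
d(-5)*64 - 23*6 = -5*64 - 23*6 = -320 - 138 = -458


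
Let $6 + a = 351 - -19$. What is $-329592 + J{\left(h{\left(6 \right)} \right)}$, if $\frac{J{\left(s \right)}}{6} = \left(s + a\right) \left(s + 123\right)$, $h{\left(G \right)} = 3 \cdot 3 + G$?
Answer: $-15780$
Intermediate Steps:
$a = 364$ ($a = -6 + \left(351 - -19\right) = -6 + \left(351 + 19\right) = -6 + 370 = 364$)
$h{\left(G \right)} = 9 + G$
$J{\left(s \right)} = 6 \left(123 + s\right) \left(364 + s\right)$ ($J{\left(s \right)} = 6 \left(s + 364\right) \left(s + 123\right) = 6 \left(364 + s\right) \left(123 + s\right) = 6 \left(123 + s\right) \left(364 + s\right)$)
$-329592 + J{\left(h{\left(6 \right)} \right)} = -329592 + \left(268632 + 6 \left(9 + 6\right)^{2} + 2922 \left(9 + 6\right)\right) = -329592 + \left(268632 + 6 \cdot 15^{2} + 2922 \cdot 15\right) = -329592 + \left(268632 + 6 \cdot 225 + 43830\right) = -329592 + \left(268632 + 1350 + 43830\right) = -329592 + 313812 = -15780$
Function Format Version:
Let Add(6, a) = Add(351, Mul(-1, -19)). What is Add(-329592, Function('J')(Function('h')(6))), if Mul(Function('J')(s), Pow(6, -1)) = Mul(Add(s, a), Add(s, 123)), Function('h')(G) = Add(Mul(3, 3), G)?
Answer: -15780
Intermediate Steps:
a = 364 (a = Add(-6, Add(351, Mul(-1, -19))) = Add(-6, Add(351, 19)) = Add(-6, 370) = 364)
Function('h')(G) = Add(9, G)
Function('J')(s) = Mul(6, Add(123, s), Add(364, s)) (Function('J')(s) = Mul(6, Mul(Add(s, 364), Add(s, 123))) = Mul(6, Mul(Add(364, s), Add(123, s))) = Mul(6, Mul(Add(123, s), Add(364, s))) = Mul(6, Add(123, s), Add(364, s)))
Add(-329592, Function('J')(Function('h')(6))) = Add(-329592, Add(268632, Mul(6, Pow(Add(9, 6), 2)), Mul(2922, Add(9, 6)))) = Add(-329592, Add(268632, Mul(6, Pow(15, 2)), Mul(2922, 15))) = Add(-329592, Add(268632, Mul(6, 225), 43830)) = Add(-329592, Add(268632, 1350, 43830)) = Add(-329592, 313812) = -15780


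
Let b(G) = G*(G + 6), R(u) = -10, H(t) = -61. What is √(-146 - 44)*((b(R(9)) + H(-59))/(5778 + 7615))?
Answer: -21*I*√190/13393 ≈ -0.021613*I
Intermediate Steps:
b(G) = G*(6 + G)
√(-146 - 44)*((b(R(9)) + H(-59))/(5778 + 7615)) = √(-146 - 44)*((-10*(6 - 10) - 61)/(5778 + 7615)) = √(-190)*((-10*(-4) - 61)/13393) = (I*√190)*((40 - 61)*(1/13393)) = (I*√190)*(-21*1/13393) = (I*√190)*(-21/13393) = -21*I*√190/13393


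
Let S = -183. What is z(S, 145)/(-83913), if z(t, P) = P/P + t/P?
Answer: 38/12167385 ≈ 3.1231e-6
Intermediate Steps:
z(t, P) = 1 + t/P
z(S, 145)/(-83913) = ((145 - 183)/145)/(-83913) = ((1/145)*(-38))*(-1/83913) = -38/145*(-1/83913) = 38/12167385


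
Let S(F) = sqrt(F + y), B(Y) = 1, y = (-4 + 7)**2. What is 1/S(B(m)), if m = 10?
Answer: sqrt(10)/10 ≈ 0.31623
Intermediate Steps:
y = 9 (y = 3**2 = 9)
S(F) = sqrt(9 + F) (S(F) = sqrt(F + 9) = sqrt(9 + F))
1/S(B(m)) = 1/(sqrt(9 + 1)) = 1/(sqrt(10)) = sqrt(10)/10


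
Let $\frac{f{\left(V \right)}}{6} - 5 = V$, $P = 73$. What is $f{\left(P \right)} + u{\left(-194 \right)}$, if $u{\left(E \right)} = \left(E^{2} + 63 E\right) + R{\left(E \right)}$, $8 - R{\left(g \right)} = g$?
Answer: $26084$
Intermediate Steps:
$f{\left(V \right)} = 30 + 6 V$
$R{\left(g \right)} = 8 - g$
$u{\left(E \right)} = 8 + E^{2} + 62 E$ ($u{\left(E \right)} = \left(E^{2} + 63 E\right) - \left(-8 + E\right) = 8 + E^{2} + 62 E$)
$f{\left(P \right)} + u{\left(-194 \right)} = \left(30 + 6 \cdot 73\right) + \left(8 + \left(-194\right)^{2} + 62 \left(-194\right)\right) = \left(30 + 438\right) + \left(8 + 37636 - 12028\right) = 468 + 25616 = 26084$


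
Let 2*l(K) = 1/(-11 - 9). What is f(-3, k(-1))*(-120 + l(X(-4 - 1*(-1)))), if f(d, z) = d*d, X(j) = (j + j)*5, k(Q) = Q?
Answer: -43209/40 ≈ -1080.2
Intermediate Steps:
X(j) = 10*j (X(j) = (2*j)*5 = 10*j)
l(K) = -1/40 (l(K) = 1/(2*(-11 - 9)) = (½)/(-20) = (½)*(-1/20) = -1/40)
f(d, z) = d²
f(-3, k(-1))*(-120 + l(X(-4 - 1*(-1)))) = (-3)²*(-120 - 1/40) = 9*(-4801/40) = -43209/40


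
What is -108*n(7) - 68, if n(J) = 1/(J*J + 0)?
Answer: -3440/49 ≈ -70.204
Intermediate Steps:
n(J) = J**(-2) (n(J) = 1/(J**2 + 0) = 1/(J**2) = J**(-2))
-108*n(7) - 68 = -108/7**2 - 68 = -108*1/49 - 68 = -108/49 - 68 = -3440/49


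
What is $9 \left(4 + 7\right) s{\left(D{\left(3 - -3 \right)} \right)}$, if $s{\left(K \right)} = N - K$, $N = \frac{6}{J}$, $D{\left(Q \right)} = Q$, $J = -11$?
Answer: $-648$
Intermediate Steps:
$N = - \frac{6}{11}$ ($N = \frac{6}{-11} = 6 \left(- \frac{1}{11}\right) = - \frac{6}{11} \approx -0.54545$)
$s{\left(K \right)} = - \frac{6}{11} - K$
$9 \left(4 + 7\right) s{\left(D{\left(3 - -3 \right)} \right)} = 9 \left(4 + 7\right) \left(- \frac{6}{11} - \left(3 - -3\right)\right) = 9 \cdot 11 \left(- \frac{6}{11} - \left(3 + 3\right)\right) = 99 \left(- \frac{6}{11} - 6\right) = 99 \left(- \frac{72}{11}\right) = -648$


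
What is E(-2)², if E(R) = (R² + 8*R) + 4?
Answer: 64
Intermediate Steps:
E(R) = 4 + R² + 8*R
E(-2)² = (4 + (-2)² + 8*(-2))² = (4 + 4 - 16)² = (-8)² = 64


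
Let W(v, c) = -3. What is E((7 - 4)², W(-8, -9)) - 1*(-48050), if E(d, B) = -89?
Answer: 47961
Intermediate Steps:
E((7 - 4)², W(-8, -9)) - 1*(-48050) = -89 - 1*(-48050) = -89 + 48050 = 47961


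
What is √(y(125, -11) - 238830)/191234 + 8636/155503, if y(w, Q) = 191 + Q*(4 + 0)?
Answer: 8636/155503 + I*√238683/191234 ≈ 0.055536 + 0.0025547*I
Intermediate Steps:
y(w, Q) = 191 + 4*Q (y(w, Q) = 191 + Q*4 = 191 + 4*Q)
√(y(125, -11) - 238830)/191234 + 8636/155503 = √((191 + 4*(-11)) - 238830)/191234 + 8636/155503 = √((191 - 44) - 238830)*(1/191234) + 8636*(1/155503) = √(147 - 238830)*(1/191234) + 8636/155503 = √(-238683)*(1/191234) + 8636/155503 = (I*√238683)*(1/191234) + 8636/155503 = I*√238683/191234 + 8636/155503 = 8636/155503 + I*√238683/191234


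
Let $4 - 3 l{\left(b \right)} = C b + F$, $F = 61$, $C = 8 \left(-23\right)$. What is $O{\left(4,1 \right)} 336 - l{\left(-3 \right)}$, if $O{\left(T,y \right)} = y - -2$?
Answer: $1211$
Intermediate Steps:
$C = -184$
$O{\left(T,y \right)} = 2 + y$ ($O{\left(T,y \right)} = y + 2 = 2 + y$)
$l{\left(b \right)} = -19 + \frac{184 b}{3}$ ($l{\left(b \right)} = \frac{4}{3} - \frac{- 184 b + 61}{3} = \frac{4}{3} - \frac{61 - 184 b}{3} = \frac{4}{3} + \left(- \frac{61}{3} + \frac{184 b}{3}\right) = -19 + \frac{184 b}{3}$)
$O{\left(4,1 \right)} 336 - l{\left(-3 \right)} = \left(2 + 1\right) 336 - \left(-19 + \frac{184}{3} \left(-3\right)\right) = 3 \cdot 336 - \left(-19 - 184\right) = 1008 - -203 = 1008 + 203 = 1211$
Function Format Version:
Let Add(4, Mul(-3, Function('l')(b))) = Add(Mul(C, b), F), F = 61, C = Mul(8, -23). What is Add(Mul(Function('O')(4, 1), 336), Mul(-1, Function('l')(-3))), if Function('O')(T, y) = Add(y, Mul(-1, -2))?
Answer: 1211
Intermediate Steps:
C = -184
Function('O')(T, y) = Add(2, y) (Function('O')(T, y) = Add(y, 2) = Add(2, y))
Function('l')(b) = Add(-19, Mul(Rational(184, 3), b)) (Function('l')(b) = Add(Rational(4, 3), Mul(Rational(-1, 3), Add(Mul(-184, b), 61))) = Add(Rational(4, 3), Mul(Rational(-1, 3), Add(61, Mul(-184, b)))) = Add(Rational(4, 3), Add(Rational(-61, 3), Mul(Rational(184, 3), b))) = Add(-19, Mul(Rational(184, 3), b)))
Add(Mul(Function('O')(4, 1), 336), Mul(-1, Function('l')(-3))) = Add(Mul(Add(2, 1), 336), Mul(-1, Add(-19, Mul(Rational(184, 3), -3)))) = Add(Mul(3, 336), Mul(-1, Add(-19, -184))) = Add(1008, Mul(-1, -203)) = Add(1008, 203) = 1211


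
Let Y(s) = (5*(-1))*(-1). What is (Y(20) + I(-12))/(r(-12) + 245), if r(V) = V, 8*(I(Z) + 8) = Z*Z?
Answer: 15/233 ≈ 0.064378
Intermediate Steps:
I(Z) = -8 + Z²/8 (I(Z) = -8 + (Z*Z)/8 = -8 + Z²/8)
Y(s) = 5 (Y(s) = -5*(-1) = 5)
(Y(20) + I(-12))/(r(-12) + 245) = (5 + (-8 + (⅛)*(-12)²))/(-12 + 245) = (5 + (-8 + (⅛)*144))/233 = (5 + (-8 + 18))/233 = (5 + 10)/233 = (1/233)*15 = 15/233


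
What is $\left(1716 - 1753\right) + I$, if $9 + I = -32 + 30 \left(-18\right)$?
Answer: $-618$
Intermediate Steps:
$I = -581$ ($I = -9 + \left(-32 + 30 \left(-18\right)\right) = -9 - 572 = -581$)
$\left(1716 - 1753\right) + I = \left(1716 - 1753\right) - 581 = -37 - 581 = -618$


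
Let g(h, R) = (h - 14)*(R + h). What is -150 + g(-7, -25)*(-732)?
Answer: -492054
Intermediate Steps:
g(h, R) = (-14 + h)*(R + h)
-150 + g(-7, -25)*(-732) = -150 + ((-7)**2 - 14*(-25) - 14*(-7) - 25*(-7))*(-732) = -150 + (49 + 350 + 98 + 175)*(-732) = -150 + 672*(-732) = -150 - 491904 = -492054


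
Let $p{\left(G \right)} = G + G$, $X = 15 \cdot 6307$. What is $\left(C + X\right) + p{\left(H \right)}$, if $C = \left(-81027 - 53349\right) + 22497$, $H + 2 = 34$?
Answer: $-17210$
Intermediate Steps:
$H = 32$ ($H = -2 + 34 = 32$)
$X = 94605$
$C = -111879$ ($C = -134376 + 22497 = -111879$)
$p{\left(G \right)} = 2 G$
$\left(C + X\right) + p{\left(H \right)} = \left(-111879 + 94605\right) + 2 \cdot 32 = -17274 + 64 = -17210$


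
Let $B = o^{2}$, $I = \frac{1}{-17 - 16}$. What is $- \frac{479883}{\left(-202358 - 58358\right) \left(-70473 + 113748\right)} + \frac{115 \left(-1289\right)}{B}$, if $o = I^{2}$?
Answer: $- \frac{661134808873631850539}{3760828300} \approx -1.758 \cdot 10^{11}$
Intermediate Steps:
$I = - \frac{1}{33}$ ($I = \frac{1}{-33} = - \frac{1}{33} \approx -0.030303$)
$o = \frac{1}{1089}$ ($o = \left(- \frac{1}{33}\right)^{2} = \frac{1}{1089} \approx 0.00091827$)
$B = \frac{1}{1185921}$ ($B = \left(\frac{1}{1089}\right)^{2} = \frac{1}{1185921} \approx 8.4323 \cdot 10^{-7}$)
$- \frac{479883}{\left(-202358 - 58358\right) \left(-70473 + 113748\right)} + \frac{115 \left(-1289\right)}{B} = - \frac{479883}{\left(-202358 - 58358\right) \left(-70473 + 113748\right)} + 115 \left(-1289\right) \frac{1}{\frac{1}{1185921}} = - \frac{479883}{\left(-260716\right) 43275} - 175794999435 = - \frac{479883}{-11282484900} - 175794999435 = \left(-479883\right) \left(- \frac{1}{11282484900}\right) - 175794999435 = \frac{159961}{3760828300} - 175794999435 = - \frac{661134808873631850539}{3760828300}$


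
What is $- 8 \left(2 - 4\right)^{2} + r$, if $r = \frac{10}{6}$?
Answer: $- \frac{91}{3} \approx -30.333$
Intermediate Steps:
$r = \frac{5}{3}$ ($r = 10 \cdot \frac{1}{6} = \frac{5}{3} \approx 1.6667$)
$- 8 \left(2 - 4\right)^{2} + r = - 8 \left(2 - 4\right)^{2} + \frac{5}{3} = - 8 \left(-2\right)^{2} + \frac{5}{3} = \left(-8\right) 4 + \frac{5}{3} = -32 + \frac{5}{3} = - \frac{91}{3}$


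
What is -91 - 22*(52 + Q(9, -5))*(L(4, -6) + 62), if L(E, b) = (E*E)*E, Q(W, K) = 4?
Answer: -155323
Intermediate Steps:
L(E, b) = E³ (L(E, b) = E²*E = E³)
-91 - 22*(52 + Q(9, -5))*(L(4, -6) + 62) = -91 - 22*(52 + 4)*(4³ + 62) = -91 - 1232*(64 + 62) = -91 - 1232*126 = -91 - 22*7056 = -91 - 155232 = -155323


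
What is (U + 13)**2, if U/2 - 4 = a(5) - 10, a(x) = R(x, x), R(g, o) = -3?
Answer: 25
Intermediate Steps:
a(x) = -3
U = -18 (U = 8 + 2*(-3 - 10) = 8 + 2*(-13) = 8 - 26 = -18)
(U + 13)**2 = (-18 + 13)**2 = (-5)**2 = 25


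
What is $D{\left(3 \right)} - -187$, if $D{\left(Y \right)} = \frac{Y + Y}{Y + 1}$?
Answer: $\frac{377}{2} \approx 188.5$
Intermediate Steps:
$D{\left(Y \right)} = \frac{2 Y}{1 + Y}$
$D{\left(3 \right)} - -187 = 2 \cdot 3 \frac{1}{1 + 3} - -187 = 2 \cdot 3 \cdot \frac{1}{4} + 187 = \frac{3}{2} + 187 = \frac{377}{2}$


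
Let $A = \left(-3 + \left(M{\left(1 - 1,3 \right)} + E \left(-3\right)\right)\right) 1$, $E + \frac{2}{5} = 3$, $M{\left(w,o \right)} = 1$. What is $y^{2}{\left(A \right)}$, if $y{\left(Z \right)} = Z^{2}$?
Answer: $\frac{5764801}{625} \approx 9223.7$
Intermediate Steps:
$E = \frac{13}{5}$ ($E = - \frac{2}{5} + 3 = \frac{13}{5} \approx 2.6$)
$A = - \frac{49}{5}$ ($A = \left(-3 + \left(1 + \frac{13}{5} \left(-3\right)\right)\right) 1 = \left(-3 + \left(1 - \frac{39}{5}\right)\right) 1 = \left(-3 - \frac{34}{5}\right) 1 = \left(- \frac{49}{5}\right) 1 = - \frac{49}{5} \approx -9.8$)
$y^{2}{\left(A \right)} = \left(\left(- \frac{49}{5}\right)^{2}\right)^{2} = \left(\frac{2401}{25}\right)^{2} = \frac{5764801}{625}$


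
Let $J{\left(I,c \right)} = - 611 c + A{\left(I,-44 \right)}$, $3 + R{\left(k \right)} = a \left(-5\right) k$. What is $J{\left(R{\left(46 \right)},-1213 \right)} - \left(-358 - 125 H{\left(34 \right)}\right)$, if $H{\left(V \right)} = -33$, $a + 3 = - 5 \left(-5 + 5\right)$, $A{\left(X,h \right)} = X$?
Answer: $738063$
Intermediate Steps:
$a = -3$ ($a = -3 - 5 \left(-5 + 5\right) = -3 - 0 = -3 + 0 = -3$)
$R{\left(k \right)} = -3 + 15 k$ ($R{\left(k \right)} = -3 + \left(-3\right) \left(-5\right) k = -3 + 15 k$)
$J{\left(I,c \right)} = I - 611 c$ ($J{\left(I,c \right)} = - 611 c + I = I - 611 c$)
$J{\left(R{\left(46 \right)},-1213 \right)} - \left(-358 - 125 H{\left(34 \right)}\right) = \left(\left(-3 + 15 \cdot 46\right) - -741143\right) - \left(-358 - -4125\right) = \left(\left(-3 + 690\right) + 741143\right) - \left(-358 + 4125\right) = \left(687 + 741143\right) - 3767 = 741830 - 3767 = 738063$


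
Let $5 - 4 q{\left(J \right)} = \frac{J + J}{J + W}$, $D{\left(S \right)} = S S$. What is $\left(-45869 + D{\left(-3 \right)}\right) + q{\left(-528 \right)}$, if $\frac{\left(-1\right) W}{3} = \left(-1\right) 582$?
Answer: $- \frac{37237129}{812} \approx -45859.0$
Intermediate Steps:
$D{\left(S \right)} = S^{2}$
$W = 1746$ ($W = - 3 \left(\left(-1\right) 582\right) = \left(-3\right) \left(-582\right) = 1746$)
$q{\left(J \right)} = \frac{5}{4} - \frac{J}{2 \left(1746 + J\right)}$ ($q{\left(J \right)} = \frac{5}{4} - \frac{\left(J + J\right) \frac{1}{J + 1746}}{4} = \frac{5}{4} - \frac{2 J \frac{1}{1746 + J}}{4} = \frac{5}{4} - \frac{J}{2 \left(1746 + J\right)}$)
$\left(-45869 + D{\left(-3 \right)}\right) + q{\left(-528 \right)} = \left(-45869 + \left(-3\right)^{2}\right) + \frac{3 \left(2910 - 528\right)}{4 \left(1746 - 528\right)} = \left(-45869 + 9\right) + \frac{3}{4} \cdot \frac{1}{1218} \cdot 2382 = -45860 + \frac{3}{4} \cdot \frac{1}{1218} \cdot 2382 = -45860 + \frac{1191}{812} = - \frac{37237129}{812}$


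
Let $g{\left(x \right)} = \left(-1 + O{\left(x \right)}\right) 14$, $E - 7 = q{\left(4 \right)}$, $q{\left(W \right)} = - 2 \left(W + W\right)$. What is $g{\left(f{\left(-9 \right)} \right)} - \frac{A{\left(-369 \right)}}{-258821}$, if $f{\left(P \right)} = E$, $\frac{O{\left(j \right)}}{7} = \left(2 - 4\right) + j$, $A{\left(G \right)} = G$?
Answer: $- \frac{282632901}{258821} \approx -1092.0$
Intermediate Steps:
$O{\left(j \right)} = -14 + 7 j$ ($O{\left(j \right)} = 7 \left(\left(2 - 4\right) + j\right) = 7 \left(-2 + j\right) = -14 + 7 j$)
$q{\left(W \right)} = - 4 W$ ($q{\left(W \right)} = - 2 \cdot 2 W = - 4 W$)
$E = -9$ ($E = 7 - 16 = -9$)
$f{\left(P \right)} = -9$
$g{\left(x \right)} = -210 + 98 x$ ($g{\left(x \right)} = \left(-1 + \left(-14 + 7 x\right)\right) 14 = \left(-15 + 7 x\right) 14 = -210 + 98 x$)
$g{\left(f{\left(-9 \right)} \right)} - \frac{A{\left(-369 \right)}}{-258821} = \left(-210 + 98 \left(-9\right)\right) - - \frac{369}{-258821} = \left(-210 - 882\right) - \left(-369\right) \left(- \frac{1}{258821}\right) = -1092 - \frac{369}{258821} = - \frac{282632901}{258821}$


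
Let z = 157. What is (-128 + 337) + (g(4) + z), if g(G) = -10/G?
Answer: 727/2 ≈ 363.50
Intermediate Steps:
(-128 + 337) + (g(4) + z) = (-128 + 337) + (-10/4 + 157) = 209 + (-10*¼ + 157) = 209 + (-5/2 + 157) = 209 + 309/2 = 727/2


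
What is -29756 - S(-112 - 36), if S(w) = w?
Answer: -29608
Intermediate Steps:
-29756 - S(-112 - 36) = -29756 - (-112 - 36) = -29756 - 1*(-148) = -29756 + 148 = -29608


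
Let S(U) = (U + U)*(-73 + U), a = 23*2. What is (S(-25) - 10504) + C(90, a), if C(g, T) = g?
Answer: -5514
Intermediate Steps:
a = 46
S(U) = 2*U*(-73 + U) (S(U) = (2*U)*(-73 + U) = 2*U*(-73 + U))
(S(-25) - 10504) + C(90, a) = (2*(-25)*(-73 - 25) - 10504) + 90 = (2*(-25)*(-98) - 10504) + 90 = (4900 - 10504) + 90 = -5604 + 90 = -5514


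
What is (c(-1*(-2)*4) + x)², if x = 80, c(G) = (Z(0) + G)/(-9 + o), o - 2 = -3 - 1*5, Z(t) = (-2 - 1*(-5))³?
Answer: 54289/9 ≈ 6032.1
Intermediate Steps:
Z(t) = 27 (Z(t) = (-2 + 5)³ = 3³ = 27)
o = -6 (o = 2 + (-3 - 1*5) = 2 + (-3 - 5) = 2 - 8 = -6)
c(G) = -9/5 - G/15 (c(G) = (27 + G)/(-9 - 6) = (27 + G)/(-15) = (27 + G)*(-1/15) = -9/5 - G/15)
(c(-1*(-2)*4) + x)² = ((-9/5 - (-1*(-2))*4/15) + 80)² = ((-9/5 - 2*4/15) + 80)² = ((-9/5 - 1/15*8) + 80)² = ((-9/5 - 8/15) + 80)² = (-7/3 + 80)² = (233/3)² = 54289/9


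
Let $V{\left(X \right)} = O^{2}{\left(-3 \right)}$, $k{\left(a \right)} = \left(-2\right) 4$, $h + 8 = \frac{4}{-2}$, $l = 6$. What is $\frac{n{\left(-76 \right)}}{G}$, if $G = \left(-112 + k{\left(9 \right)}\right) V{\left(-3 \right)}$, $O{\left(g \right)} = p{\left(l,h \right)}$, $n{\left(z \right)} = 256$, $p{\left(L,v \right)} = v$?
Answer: $- \frac{8}{375} \approx -0.021333$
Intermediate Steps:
$h = -10$ ($h = -8 + \frac{4}{-2} = -8 + 4 \left(- \frac{1}{2}\right) = -8 - 2 = -10$)
$O{\left(g \right)} = -10$
$k{\left(a \right)} = -8$
$V{\left(X \right)} = 100$ ($V{\left(X \right)} = \left(-10\right)^{2} = 100$)
$G = -12000$ ($G = \left(-112 - 8\right) 100 = \left(-120\right) 100 = -12000$)
$\frac{n{\left(-76 \right)}}{G} = \frac{256}{-12000} = 256 \left(- \frac{1}{12000}\right) = - \frac{8}{375}$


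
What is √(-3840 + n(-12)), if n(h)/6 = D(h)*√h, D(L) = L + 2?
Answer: 2*√(-960 - 30*I*√3) ≈ 1.6764 - 61.99*I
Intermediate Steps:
D(L) = 2 + L
n(h) = 6*√h*(2 + h) (n(h) = 6*((2 + h)*√h) = 6*(√h*(2 + h)) = 6*√h*(2 + h))
√(-3840 + n(-12)) = √(-3840 + 6*√(-12)*(2 - 12)) = √(-3840 + 6*(2*I*√3)*(-10)) = √(-3840 - 120*I*√3)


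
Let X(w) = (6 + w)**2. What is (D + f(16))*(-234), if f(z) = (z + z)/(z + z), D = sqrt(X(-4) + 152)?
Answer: -234 - 468*sqrt(39) ≈ -3156.7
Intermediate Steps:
D = 2*sqrt(39) (D = sqrt((6 - 4)**2 + 152) = sqrt(2**2 + 152) = sqrt(4 + 152) = sqrt(156) = 2*sqrt(39) ≈ 12.490)
f(z) = 1 (f(z) = (2*z)/((2*z)) = (2*z)*(1/(2*z)) = 1)
(D + f(16))*(-234) = (2*sqrt(39) + 1)*(-234) = (1 + 2*sqrt(39))*(-234) = -234 - 468*sqrt(39)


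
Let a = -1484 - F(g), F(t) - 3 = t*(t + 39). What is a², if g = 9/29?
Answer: 1589684723929/707281 ≈ 2.2476e+6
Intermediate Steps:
g = 9/29 (g = 9*(1/29) = 9/29 ≈ 0.31034)
F(t) = 3 + t*(39 + t) (F(t) = 3 + t*(t + 39) = 3 + t*(39 + t))
a = -1260827/841 (a = -1484 - (3 + (9/29)² + 39*(9/29)) = -1484 - (3 + 81/841 + 351/29) = -1484 - 1*12783/841 = -1484 - 12783/841 = -1260827/841 ≈ -1499.2)
a² = (-1260827/841)² = 1589684723929/707281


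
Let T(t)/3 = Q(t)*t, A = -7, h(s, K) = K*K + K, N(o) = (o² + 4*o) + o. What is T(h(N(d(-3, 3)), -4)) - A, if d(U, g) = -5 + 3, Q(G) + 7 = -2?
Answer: -317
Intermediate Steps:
Q(G) = -9 (Q(G) = -7 - 2 = -9)
d(U, g) = -2
N(o) = o² + 5*o
h(s, K) = K + K² (h(s, K) = K² + K = K + K²)
T(t) = -27*t (T(t) = 3*(-9*t) = -27*t)
T(h(N(d(-3, 3)), -4)) - A = -(-108)*(1 - 4) - 1*(-7) = -(-108)*(-3) + 7 = -27*12 + 7 = -324 + 7 = -317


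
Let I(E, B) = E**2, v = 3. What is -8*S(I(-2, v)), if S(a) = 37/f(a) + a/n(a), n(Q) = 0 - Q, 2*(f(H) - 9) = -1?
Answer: -456/17 ≈ -26.824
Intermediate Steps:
f(H) = 17/2 (f(H) = 9 + (1/2)*(-1) = 9 - 1/2 = 17/2)
n(Q) = -Q
S(a) = 57/17 (S(a) = 37/(17/2) + a/((-a)) = 37*(2/17) + a*(-1/a) = 74/17 - 1 = 57/17)
-8*S(I(-2, v)) = -8*57/17 = -456/17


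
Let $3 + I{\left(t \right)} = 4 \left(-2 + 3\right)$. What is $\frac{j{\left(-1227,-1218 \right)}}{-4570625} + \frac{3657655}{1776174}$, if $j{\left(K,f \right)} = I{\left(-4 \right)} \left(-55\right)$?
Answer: $\frac{3343573414789}{1623645057750} \approx 2.0593$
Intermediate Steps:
$I{\left(t \right)} = 1$ ($I{\left(t \right)} = -3 + 4 \left(-2 + 3\right) = -3 + 4 \cdot 1 = -3 + 4 = 1$)
$j{\left(K,f \right)} = -55$ ($j{\left(K,f \right)} = 1 \left(-55\right) = -55$)
$\frac{j{\left(-1227,-1218 \right)}}{-4570625} + \frac{3657655}{1776174} = - \frac{55}{-4570625} + \frac{3657655}{1776174} = \left(-55\right) \left(- \frac{1}{4570625}\right) + 3657655 \cdot \frac{1}{1776174} = \frac{11}{914125} + \frac{3657655}{1776174} = \frac{3343573414789}{1623645057750}$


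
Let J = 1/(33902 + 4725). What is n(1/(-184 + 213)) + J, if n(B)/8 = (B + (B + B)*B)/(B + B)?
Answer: 4789777/1120183 ≈ 4.2759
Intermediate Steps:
J = 1/38627 ≈ 2.5889e-5
n(B) = 4*(B + 2*B²)/B (n(B) = 8*((B + (B + B)*B)/(B + B)) = 8*((B + (2*B)*B)/((2*B))) = 8*((B + 2*B²)*(1/(2*B))) = 8*((B + 2*B²)/(2*B)) = 4*(B + 2*B²)/B)
n(1/(-184 + 213)) + J = (4 + 8/(-184 + 213)) + 1/38627 = (4 + 8/29) + 1/38627 = 124/29 + 1/38627 = 4789777/1120183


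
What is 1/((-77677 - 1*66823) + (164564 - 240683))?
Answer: -1/220619 ≈ -4.5327e-6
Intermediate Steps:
1/((-77677 - 1*66823) + (164564 - 240683)) = 1/((-77677 - 66823) - 76119) = 1/(-144500 - 76119) = 1/(-220619) = -1/220619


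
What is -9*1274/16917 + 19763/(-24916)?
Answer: -206672509/140501324 ≈ -1.4710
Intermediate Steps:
-9*1274/16917 + 19763/(-24916) = -11466*1/16917 + 19763*(-1/24916) = -3822/5639 - 19763/24916 = -206672509/140501324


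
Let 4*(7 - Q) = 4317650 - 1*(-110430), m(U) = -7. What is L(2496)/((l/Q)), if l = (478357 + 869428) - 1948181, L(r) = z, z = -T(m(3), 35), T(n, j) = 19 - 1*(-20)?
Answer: -14391169/200132 ≈ -71.908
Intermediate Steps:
T(n, j) = 39 (T(n, j) = 19 + 20 = 39)
z = -39 (z = -1*39 = -39)
L(r) = -39
l = -600396 (l = 1347785 - 1948181 = -600396)
Q = -1107013 (Q = 7 - (4317650 - 1*(-110430))/4 = 7 - (4317650 + 110430)/4 = 7 - ¼*4428080 = 7 - 1107020 = -1107013)
L(2496)/((l/Q)) = -39/((-600396/(-1107013))) = -39/((-600396*(-1/1107013))) = -39/600396/1107013 = -39*1107013/600396 = -14391169/200132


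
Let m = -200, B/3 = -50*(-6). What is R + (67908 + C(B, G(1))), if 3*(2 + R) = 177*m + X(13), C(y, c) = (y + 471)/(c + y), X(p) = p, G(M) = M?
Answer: 151670344/2703 ≈ 56112.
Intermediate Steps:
B = 900 (B = 3*(-50*(-6)) = 3*300 = 900)
C(y, c) = (471 + y)/(c + y)
R = -35393/3 (R = -2 + (177*(-200) + 13)/3 = -2 + (-35400 + 13)/3 = -2 + (⅓)*(-35387) = -2 - 35387/3 = -35393/3 ≈ -11798.)
R + (67908 + C(B, G(1))) = -35393/3 + (67908 + (471 + 900)/(1 + 900)) = -35393/3 + (67908 + 1371/901) = -35393/3 + 61186479/901 = 151670344/2703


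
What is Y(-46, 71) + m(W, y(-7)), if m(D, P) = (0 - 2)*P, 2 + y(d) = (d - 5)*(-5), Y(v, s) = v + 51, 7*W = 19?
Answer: -111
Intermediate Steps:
W = 19/7 (W = (⅐)*19 = 19/7 ≈ 2.7143)
Y(v, s) = 51 + v
y(d) = 23 - 5*d (y(d) = -2 + (d - 5)*(-5) = -2 + (-5 + d)*(-5) = -2 + (25 - 5*d) = 23 - 5*d)
m(D, P) = -2*P
Y(-46, 71) + m(W, y(-7)) = (51 - 46) - 2*(23 - 5*(-7)) = 5 - 2*(23 + 35) = 5 - 2*58 = 5 - 116 = -111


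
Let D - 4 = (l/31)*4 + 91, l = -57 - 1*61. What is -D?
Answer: -2473/31 ≈ -79.774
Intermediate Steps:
l = -118 (l = -57 - 61 = -118)
D = 2473/31 (D = 4 + (-118/31*4 + 91) = 4 + (-472/31 + 91) = 4 + 2349/31 = 2473/31 ≈ 79.774)
-D = -1*2473/31 = -2473/31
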